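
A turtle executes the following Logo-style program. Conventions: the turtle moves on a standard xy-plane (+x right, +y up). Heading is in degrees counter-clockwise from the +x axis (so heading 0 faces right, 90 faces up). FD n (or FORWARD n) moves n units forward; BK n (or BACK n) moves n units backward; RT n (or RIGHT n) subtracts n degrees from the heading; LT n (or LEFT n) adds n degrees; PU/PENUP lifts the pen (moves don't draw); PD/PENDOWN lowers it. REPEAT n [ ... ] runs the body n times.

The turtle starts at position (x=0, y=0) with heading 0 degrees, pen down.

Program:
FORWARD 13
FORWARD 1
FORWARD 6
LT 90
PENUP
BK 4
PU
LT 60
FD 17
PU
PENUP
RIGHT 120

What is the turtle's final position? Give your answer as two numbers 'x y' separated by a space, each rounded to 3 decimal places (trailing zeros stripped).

Answer: 5.278 4.5

Derivation:
Executing turtle program step by step:
Start: pos=(0,0), heading=0, pen down
FD 13: (0,0) -> (13,0) [heading=0, draw]
FD 1: (13,0) -> (14,0) [heading=0, draw]
FD 6: (14,0) -> (20,0) [heading=0, draw]
LT 90: heading 0 -> 90
PU: pen up
BK 4: (20,0) -> (20,-4) [heading=90, move]
PU: pen up
LT 60: heading 90 -> 150
FD 17: (20,-4) -> (5.278,4.5) [heading=150, move]
PU: pen up
PU: pen up
RT 120: heading 150 -> 30
Final: pos=(5.278,4.5), heading=30, 3 segment(s) drawn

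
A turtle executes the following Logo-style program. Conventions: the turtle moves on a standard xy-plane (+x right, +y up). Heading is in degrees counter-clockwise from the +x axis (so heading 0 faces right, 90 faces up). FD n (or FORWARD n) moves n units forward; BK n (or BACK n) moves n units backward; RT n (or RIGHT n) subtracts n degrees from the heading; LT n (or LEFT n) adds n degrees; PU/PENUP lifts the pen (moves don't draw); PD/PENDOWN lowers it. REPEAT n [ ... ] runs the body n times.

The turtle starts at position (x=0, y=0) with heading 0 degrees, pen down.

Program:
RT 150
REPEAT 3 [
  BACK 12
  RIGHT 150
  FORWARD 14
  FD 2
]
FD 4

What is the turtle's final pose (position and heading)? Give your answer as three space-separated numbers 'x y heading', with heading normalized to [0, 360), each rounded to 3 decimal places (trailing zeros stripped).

Answer: 2.392 22.785 120

Derivation:
Executing turtle program step by step:
Start: pos=(0,0), heading=0, pen down
RT 150: heading 0 -> 210
REPEAT 3 [
  -- iteration 1/3 --
  BK 12: (0,0) -> (10.392,6) [heading=210, draw]
  RT 150: heading 210 -> 60
  FD 14: (10.392,6) -> (17.392,18.124) [heading=60, draw]
  FD 2: (17.392,18.124) -> (18.392,19.856) [heading=60, draw]
  -- iteration 2/3 --
  BK 12: (18.392,19.856) -> (12.392,9.464) [heading=60, draw]
  RT 150: heading 60 -> 270
  FD 14: (12.392,9.464) -> (12.392,-4.536) [heading=270, draw]
  FD 2: (12.392,-4.536) -> (12.392,-6.536) [heading=270, draw]
  -- iteration 3/3 --
  BK 12: (12.392,-6.536) -> (12.392,5.464) [heading=270, draw]
  RT 150: heading 270 -> 120
  FD 14: (12.392,5.464) -> (5.392,17.588) [heading=120, draw]
  FD 2: (5.392,17.588) -> (4.392,19.321) [heading=120, draw]
]
FD 4: (4.392,19.321) -> (2.392,22.785) [heading=120, draw]
Final: pos=(2.392,22.785), heading=120, 10 segment(s) drawn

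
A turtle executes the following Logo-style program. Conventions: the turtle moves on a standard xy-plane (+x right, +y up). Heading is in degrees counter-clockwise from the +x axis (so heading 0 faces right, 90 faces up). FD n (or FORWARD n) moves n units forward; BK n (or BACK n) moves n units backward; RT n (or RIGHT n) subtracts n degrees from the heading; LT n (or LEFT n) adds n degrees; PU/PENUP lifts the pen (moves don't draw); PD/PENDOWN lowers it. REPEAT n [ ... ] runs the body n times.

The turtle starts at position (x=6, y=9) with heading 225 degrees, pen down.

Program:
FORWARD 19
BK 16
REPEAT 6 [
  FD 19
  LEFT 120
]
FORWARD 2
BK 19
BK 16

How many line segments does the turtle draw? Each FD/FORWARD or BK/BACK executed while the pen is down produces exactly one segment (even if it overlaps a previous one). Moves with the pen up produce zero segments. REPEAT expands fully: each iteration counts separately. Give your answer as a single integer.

Executing turtle program step by step:
Start: pos=(6,9), heading=225, pen down
FD 19: (6,9) -> (-7.435,-4.435) [heading=225, draw]
BK 16: (-7.435,-4.435) -> (3.879,6.879) [heading=225, draw]
REPEAT 6 [
  -- iteration 1/6 --
  FD 19: (3.879,6.879) -> (-9.556,-6.556) [heading=225, draw]
  LT 120: heading 225 -> 345
  -- iteration 2/6 --
  FD 19: (-9.556,-6.556) -> (8.796,-11.474) [heading=345, draw]
  LT 120: heading 345 -> 105
  -- iteration 3/6 --
  FD 19: (8.796,-11.474) -> (3.879,6.879) [heading=105, draw]
  LT 120: heading 105 -> 225
  -- iteration 4/6 --
  FD 19: (3.879,6.879) -> (-9.556,-6.556) [heading=225, draw]
  LT 120: heading 225 -> 345
  -- iteration 5/6 --
  FD 19: (-9.556,-6.556) -> (8.796,-11.474) [heading=345, draw]
  LT 120: heading 345 -> 105
  -- iteration 6/6 --
  FD 19: (8.796,-11.474) -> (3.879,6.879) [heading=105, draw]
  LT 120: heading 105 -> 225
]
FD 2: (3.879,6.879) -> (2.464,5.464) [heading=225, draw]
BK 19: (2.464,5.464) -> (15.899,18.899) [heading=225, draw]
BK 16: (15.899,18.899) -> (27.213,30.213) [heading=225, draw]
Final: pos=(27.213,30.213), heading=225, 11 segment(s) drawn
Segments drawn: 11

Answer: 11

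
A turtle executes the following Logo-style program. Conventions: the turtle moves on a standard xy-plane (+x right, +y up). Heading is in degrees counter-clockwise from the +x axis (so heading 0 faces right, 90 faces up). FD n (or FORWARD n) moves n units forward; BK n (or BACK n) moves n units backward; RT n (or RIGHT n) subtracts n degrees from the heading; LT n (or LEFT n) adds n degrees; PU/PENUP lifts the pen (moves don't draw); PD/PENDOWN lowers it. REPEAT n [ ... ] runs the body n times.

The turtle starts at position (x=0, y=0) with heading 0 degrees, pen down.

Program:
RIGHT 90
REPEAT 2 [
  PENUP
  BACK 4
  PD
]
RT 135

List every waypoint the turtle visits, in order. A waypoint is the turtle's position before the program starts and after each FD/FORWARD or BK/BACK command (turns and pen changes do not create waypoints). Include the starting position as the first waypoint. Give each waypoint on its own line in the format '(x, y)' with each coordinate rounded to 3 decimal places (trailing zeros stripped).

Executing turtle program step by step:
Start: pos=(0,0), heading=0, pen down
RT 90: heading 0 -> 270
REPEAT 2 [
  -- iteration 1/2 --
  PU: pen up
  BK 4: (0,0) -> (0,4) [heading=270, move]
  PD: pen down
  -- iteration 2/2 --
  PU: pen up
  BK 4: (0,4) -> (0,8) [heading=270, move]
  PD: pen down
]
RT 135: heading 270 -> 135
Final: pos=(0,8), heading=135, 0 segment(s) drawn
Waypoints (3 total):
(0, 0)
(0, 4)
(0, 8)

Answer: (0, 0)
(0, 4)
(0, 8)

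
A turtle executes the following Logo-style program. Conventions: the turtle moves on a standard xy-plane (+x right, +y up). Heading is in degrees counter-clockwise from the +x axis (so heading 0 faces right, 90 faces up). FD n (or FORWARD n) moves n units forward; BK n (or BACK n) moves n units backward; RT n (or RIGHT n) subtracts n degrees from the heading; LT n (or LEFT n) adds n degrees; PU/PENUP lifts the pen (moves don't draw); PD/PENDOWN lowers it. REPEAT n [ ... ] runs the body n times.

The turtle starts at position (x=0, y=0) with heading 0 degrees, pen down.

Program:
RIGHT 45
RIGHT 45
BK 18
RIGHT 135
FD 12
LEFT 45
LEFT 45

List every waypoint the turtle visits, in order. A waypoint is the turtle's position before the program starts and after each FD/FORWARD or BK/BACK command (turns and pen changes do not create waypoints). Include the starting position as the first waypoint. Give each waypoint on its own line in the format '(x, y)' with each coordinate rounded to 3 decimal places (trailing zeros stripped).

Executing turtle program step by step:
Start: pos=(0,0), heading=0, pen down
RT 45: heading 0 -> 315
RT 45: heading 315 -> 270
BK 18: (0,0) -> (0,18) [heading=270, draw]
RT 135: heading 270 -> 135
FD 12: (0,18) -> (-8.485,26.485) [heading=135, draw]
LT 45: heading 135 -> 180
LT 45: heading 180 -> 225
Final: pos=(-8.485,26.485), heading=225, 2 segment(s) drawn
Waypoints (3 total):
(0, 0)
(0, 18)
(-8.485, 26.485)

Answer: (0, 0)
(0, 18)
(-8.485, 26.485)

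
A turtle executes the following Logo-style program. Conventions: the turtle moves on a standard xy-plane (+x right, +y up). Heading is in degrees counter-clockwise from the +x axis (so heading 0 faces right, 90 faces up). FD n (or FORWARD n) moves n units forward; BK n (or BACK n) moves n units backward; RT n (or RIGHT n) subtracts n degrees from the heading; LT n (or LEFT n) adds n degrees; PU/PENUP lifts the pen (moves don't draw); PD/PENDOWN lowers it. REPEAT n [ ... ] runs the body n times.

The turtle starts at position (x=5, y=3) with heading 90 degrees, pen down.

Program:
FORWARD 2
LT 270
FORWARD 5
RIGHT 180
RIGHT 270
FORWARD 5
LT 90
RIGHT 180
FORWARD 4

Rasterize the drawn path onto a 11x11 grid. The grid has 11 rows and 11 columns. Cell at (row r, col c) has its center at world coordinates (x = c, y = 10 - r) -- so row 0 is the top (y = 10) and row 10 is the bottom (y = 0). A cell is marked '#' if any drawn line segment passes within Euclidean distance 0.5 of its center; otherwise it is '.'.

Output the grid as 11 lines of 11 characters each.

Answer: ...........
...........
...........
...........
...........
.....######
.....#....#
.....#....#
..........#
..........#
......#####

Derivation:
Segment 0: (5,3) -> (5,5)
Segment 1: (5,5) -> (10,5)
Segment 2: (10,5) -> (10,-0)
Segment 3: (10,-0) -> (6,-0)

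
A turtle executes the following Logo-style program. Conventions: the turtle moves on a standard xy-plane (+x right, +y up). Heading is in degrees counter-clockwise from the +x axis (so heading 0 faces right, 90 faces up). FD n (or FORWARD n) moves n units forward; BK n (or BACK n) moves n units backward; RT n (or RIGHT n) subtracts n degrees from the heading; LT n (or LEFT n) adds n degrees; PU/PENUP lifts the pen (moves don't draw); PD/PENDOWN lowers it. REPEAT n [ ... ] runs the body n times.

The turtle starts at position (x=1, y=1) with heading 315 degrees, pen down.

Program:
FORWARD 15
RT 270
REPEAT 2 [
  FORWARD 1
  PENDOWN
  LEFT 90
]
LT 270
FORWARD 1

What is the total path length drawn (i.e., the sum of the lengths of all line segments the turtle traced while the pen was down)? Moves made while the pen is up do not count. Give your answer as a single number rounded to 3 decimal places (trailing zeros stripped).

Executing turtle program step by step:
Start: pos=(1,1), heading=315, pen down
FD 15: (1,1) -> (11.607,-9.607) [heading=315, draw]
RT 270: heading 315 -> 45
REPEAT 2 [
  -- iteration 1/2 --
  FD 1: (11.607,-9.607) -> (12.314,-8.899) [heading=45, draw]
  PD: pen down
  LT 90: heading 45 -> 135
  -- iteration 2/2 --
  FD 1: (12.314,-8.899) -> (11.607,-8.192) [heading=135, draw]
  PD: pen down
  LT 90: heading 135 -> 225
]
LT 270: heading 225 -> 135
FD 1: (11.607,-8.192) -> (10.899,-7.485) [heading=135, draw]
Final: pos=(10.899,-7.485), heading=135, 4 segment(s) drawn

Segment lengths:
  seg 1: (1,1) -> (11.607,-9.607), length = 15
  seg 2: (11.607,-9.607) -> (12.314,-8.899), length = 1
  seg 3: (12.314,-8.899) -> (11.607,-8.192), length = 1
  seg 4: (11.607,-8.192) -> (10.899,-7.485), length = 1
Total = 18

Answer: 18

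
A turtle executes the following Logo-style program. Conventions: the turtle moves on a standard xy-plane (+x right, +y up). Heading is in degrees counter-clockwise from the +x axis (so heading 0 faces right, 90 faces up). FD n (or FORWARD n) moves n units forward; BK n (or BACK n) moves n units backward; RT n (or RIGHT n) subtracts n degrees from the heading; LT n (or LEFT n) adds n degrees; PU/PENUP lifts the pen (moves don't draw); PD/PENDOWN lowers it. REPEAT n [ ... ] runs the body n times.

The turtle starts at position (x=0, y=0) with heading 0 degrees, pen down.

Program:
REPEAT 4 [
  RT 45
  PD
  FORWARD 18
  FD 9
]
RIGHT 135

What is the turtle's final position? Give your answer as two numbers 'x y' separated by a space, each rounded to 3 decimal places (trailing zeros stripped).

Executing turtle program step by step:
Start: pos=(0,0), heading=0, pen down
REPEAT 4 [
  -- iteration 1/4 --
  RT 45: heading 0 -> 315
  PD: pen down
  FD 18: (0,0) -> (12.728,-12.728) [heading=315, draw]
  FD 9: (12.728,-12.728) -> (19.092,-19.092) [heading=315, draw]
  -- iteration 2/4 --
  RT 45: heading 315 -> 270
  PD: pen down
  FD 18: (19.092,-19.092) -> (19.092,-37.092) [heading=270, draw]
  FD 9: (19.092,-37.092) -> (19.092,-46.092) [heading=270, draw]
  -- iteration 3/4 --
  RT 45: heading 270 -> 225
  PD: pen down
  FD 18: (19.092,-46.092) -> (6.364,-58.82) [heading=225, draw]
  FD 9: (6.364,-58.82) -> (0,-65.184) [heading=225, draw]
  -- iteration 4/4 --
  RT 45: heading 225 -> 180
  PD: pen down
  FD 18: (0,-65.184) -> (-18,-65.184) [heading=180, draw]
  FD 9: (-18,-65.184) -> (-27,-65.184) [heading=180, draw]
]
RT 135: heading 180 -> 45
Final: pos=(-27,-65.184), heading=45, 8 segment(s) drawn

Answer: -27 -65.184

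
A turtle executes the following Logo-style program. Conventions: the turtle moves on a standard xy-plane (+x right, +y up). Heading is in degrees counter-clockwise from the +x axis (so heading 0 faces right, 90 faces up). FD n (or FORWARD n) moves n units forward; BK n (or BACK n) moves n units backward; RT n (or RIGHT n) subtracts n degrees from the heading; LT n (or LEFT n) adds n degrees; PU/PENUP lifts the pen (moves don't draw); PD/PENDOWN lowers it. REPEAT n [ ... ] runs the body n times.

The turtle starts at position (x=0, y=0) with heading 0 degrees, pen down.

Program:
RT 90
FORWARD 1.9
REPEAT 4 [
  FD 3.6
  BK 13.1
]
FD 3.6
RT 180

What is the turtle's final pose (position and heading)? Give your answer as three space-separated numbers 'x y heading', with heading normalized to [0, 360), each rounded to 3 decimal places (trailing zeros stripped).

Answer: 0 32.5 90

Derivation:
Executing turtle program step by step:
Start: pos=(0,0), heading=0, pen down
RT 90: heading 0 -> 270
FD 1.9: (0,0) -> (0,-1.9) [heading=270, draw]
REPEAT 4 [
  -- iteration 1/4 --
  FD 3.6: (0,-1.9) -> (0,-5.5) [heading=270, draw]
  BK 13.1: (0,-5.5) -> (0,7.6) [heading=270, draw]
  -- iteration 2/4 --
  FD 3.6: (0,7.6) -> (0,4) [heading=270, draw]
  BK 13.1: (0,4) -> (0,17.1) [heading=270, draw]
  -- iteration 3/4 --
  FD 3.6: (0,17.1) -> (0,13.5) [heading=270, draw]
  BK 13.1: (0,13.5) -> (0,26.6) [heading=270, draw]
  -- iteration 4/4 --
  FD 3.6: (0,26.6) -> (0,23) [heading=270, draw]
  BK 13.1: (0,23) -> (0,36.1) [heading=270, draw]
]
FD 3.6: (0,36.1) -> (0,32.5) [heading=270, draw]
RT 180: heading 270 -> 90
Final: pos=(0,32.5), heading=90, 10 segment(s) drawn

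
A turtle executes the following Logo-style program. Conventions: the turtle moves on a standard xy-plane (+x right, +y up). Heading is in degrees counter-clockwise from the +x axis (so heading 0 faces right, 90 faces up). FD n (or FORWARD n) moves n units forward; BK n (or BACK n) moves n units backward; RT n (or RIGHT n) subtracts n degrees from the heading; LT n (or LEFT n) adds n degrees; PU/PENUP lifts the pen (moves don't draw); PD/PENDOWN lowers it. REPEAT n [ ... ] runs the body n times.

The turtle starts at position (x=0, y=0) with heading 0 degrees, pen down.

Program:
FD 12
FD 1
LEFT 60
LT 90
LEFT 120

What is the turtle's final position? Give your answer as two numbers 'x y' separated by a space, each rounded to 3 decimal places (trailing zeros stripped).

Answer: 13 0

Derivation:
Executing turtle program step by step:
Start: pos=(0,0), heading=0, pen down
FD 12: (0,0) -> (12,0) [heading=0, draw]
FD 1: (12,0) -> (13,0) [heading=0, draw]
LT 60: heading 0 -> 60
LT 90: heading 60 -> 150
LT 120: heading 150 -> 270
Final: pos=(13,0), heading=270, 2 segment(s) drawn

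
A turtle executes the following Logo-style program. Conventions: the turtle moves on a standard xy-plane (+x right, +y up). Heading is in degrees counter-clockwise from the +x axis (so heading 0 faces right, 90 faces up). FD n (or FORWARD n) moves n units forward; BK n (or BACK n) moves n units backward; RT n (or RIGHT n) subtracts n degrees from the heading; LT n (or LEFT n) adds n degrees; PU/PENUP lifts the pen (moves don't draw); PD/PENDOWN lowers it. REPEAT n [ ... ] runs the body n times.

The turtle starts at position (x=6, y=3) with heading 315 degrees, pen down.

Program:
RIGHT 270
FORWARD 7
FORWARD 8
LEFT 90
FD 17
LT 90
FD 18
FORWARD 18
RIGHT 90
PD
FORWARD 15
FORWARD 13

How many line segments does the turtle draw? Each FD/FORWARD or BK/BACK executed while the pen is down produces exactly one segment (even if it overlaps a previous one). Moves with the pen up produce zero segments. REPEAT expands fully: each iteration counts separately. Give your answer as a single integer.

Executing turtle program step by step:
Start: pos=(6,3), heading=315, pen down
RT 270: heading 315 -> 45
FD 7: (6,3) -> (10.95,7.95) [heading=45, draw]
FD 8: (10.95,7.95) -> (16.607,13.607) [heading=45, draw]
LT 90: heading 45 -> 135
FD 17: (16.607,13.607) -> (4.586,25.627) [heading=135, draw]
LT 90: heading 135 -> 225
FD 18: (4.586,25.627) -> (-8.142,12.899) [heading=225, draw]
FD 18: (-8.142,12.899) -> (-20.87,0.172) [heading=225, draw]
RT 90: heading 225 -> 135
PD: pen down
FD 15: (-20.87,0.172) -> (-31.477,10.778) [heading=135, draw]
FD 13: (-31.477,10.778) -> (-40.669,19.971) [heading=135, draw]
Final: pos=(-40.669,19.971), heading=135, 7 segment(s) drawn
Segments drawn: 7

Answer: 7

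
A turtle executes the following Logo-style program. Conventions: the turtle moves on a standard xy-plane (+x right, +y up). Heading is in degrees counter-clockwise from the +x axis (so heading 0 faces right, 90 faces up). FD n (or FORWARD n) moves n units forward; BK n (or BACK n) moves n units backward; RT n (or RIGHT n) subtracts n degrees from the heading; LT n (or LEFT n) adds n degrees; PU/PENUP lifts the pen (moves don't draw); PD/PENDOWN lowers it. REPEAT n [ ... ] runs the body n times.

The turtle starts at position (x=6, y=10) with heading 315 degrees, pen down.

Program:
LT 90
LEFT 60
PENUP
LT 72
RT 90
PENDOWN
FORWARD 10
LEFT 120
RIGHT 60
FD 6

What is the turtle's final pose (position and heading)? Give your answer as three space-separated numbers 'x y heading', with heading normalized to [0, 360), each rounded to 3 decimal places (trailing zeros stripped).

Executing turtle program step by step:
Start: pos=(6,10), heading=315, pen down
LT 90: heading 315 -> 45
LT 60: heading 45 -> 105
PU: pen up
LT 72: heading 105 -> 177
RT 90: heading 177 -> 87
PD: pen down
FD 10: (6,10) -> (6.523,19.986) [heading=87, draw]
LT 120: heading 87 -> 207
RT 60: heading 207 -> 147
FD 6: (6.523,19.986) -> (1.491,23.254) [heading=147, draw]
Final: pos=(1.491,23.254), heading=147, 2 segment(s) drawn

Answer: 1.491 23.254 147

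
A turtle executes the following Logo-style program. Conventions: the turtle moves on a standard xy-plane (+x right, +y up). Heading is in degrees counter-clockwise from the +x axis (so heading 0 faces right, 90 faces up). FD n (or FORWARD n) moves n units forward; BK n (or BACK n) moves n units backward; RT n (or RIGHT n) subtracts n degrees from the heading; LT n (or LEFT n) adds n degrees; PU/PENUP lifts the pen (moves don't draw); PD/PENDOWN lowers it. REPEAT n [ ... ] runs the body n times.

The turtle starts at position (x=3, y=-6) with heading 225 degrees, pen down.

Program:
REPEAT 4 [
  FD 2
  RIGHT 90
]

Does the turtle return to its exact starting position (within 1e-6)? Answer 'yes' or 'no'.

Answer: yes

Derivation:
Executing turtle program step by step:
Start: pos=(3,-6), heading=225, pen down
REPEAT 4 [
  -- iteration 1/4 --
  FD 2: (3,-6) -> (1.586,-7.414) [heading=225, draw]
  RT 90: heading 225 -> 135
  -- iteration 2/4 --
  FD 2: (1.586,-7.414) -> (0.172,-6) [heading=135, draw]
  RT 90: heading 135 -> 45
  -- iteration 3/4 --
  FD 2: (0.172,-6) -> (1.586,-4.586) [heading=45, draw]
  RT 90: heading 45 -> 315
  -- iteration 4/4 --
  FD 2: (1.586,-4.586) -> (3,-6) [heading=315, draw]
  RT 90: heading 315 -> 225
]
Final: pos=(3,-6), heading=225, 4 segment(s) drawn

Start position: (3, -6)
Final position: (3, -6)
Distance = 0; < 1e-6 -> CLOSED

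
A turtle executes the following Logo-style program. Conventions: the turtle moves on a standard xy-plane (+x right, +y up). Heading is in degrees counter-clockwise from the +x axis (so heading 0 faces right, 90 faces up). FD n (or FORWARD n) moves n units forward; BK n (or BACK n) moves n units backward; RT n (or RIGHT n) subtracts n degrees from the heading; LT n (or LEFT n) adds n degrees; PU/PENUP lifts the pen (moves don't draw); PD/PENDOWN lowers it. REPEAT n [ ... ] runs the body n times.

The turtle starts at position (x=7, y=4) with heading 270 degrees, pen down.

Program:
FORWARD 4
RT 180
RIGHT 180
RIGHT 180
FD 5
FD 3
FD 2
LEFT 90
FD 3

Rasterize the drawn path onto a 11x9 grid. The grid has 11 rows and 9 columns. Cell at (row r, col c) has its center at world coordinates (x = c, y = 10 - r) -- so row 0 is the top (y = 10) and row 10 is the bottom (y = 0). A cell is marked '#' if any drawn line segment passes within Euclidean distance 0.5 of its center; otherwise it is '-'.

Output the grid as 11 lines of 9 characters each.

Segment 0: (7,4) -> (7,0)
Segment 1: (7,0) -> (7,5)
Segment 2: (7,5) -> (7,8)
Segment 3: (7,8) -> (7,10)
Segment 4: (7,10) -> (4,10)

Answer: ----####-
-------#-
-------#-
-------#-
-------#-
-------#-
-------#-
-------#-
-------#-
-------#-
-------#-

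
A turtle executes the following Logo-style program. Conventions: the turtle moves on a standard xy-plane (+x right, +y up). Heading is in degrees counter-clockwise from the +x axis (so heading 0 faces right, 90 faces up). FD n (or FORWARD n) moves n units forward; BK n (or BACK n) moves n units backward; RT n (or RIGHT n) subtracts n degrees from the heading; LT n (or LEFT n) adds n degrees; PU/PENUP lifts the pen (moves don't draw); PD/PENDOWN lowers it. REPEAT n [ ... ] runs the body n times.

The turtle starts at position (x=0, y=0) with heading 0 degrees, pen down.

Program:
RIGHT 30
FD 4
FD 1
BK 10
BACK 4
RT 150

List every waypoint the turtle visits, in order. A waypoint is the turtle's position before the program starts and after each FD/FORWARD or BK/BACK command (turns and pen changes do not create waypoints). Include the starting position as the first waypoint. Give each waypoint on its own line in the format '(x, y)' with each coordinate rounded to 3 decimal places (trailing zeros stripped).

Executing turtle program step by step:
Start: pos=(0,0), heading=0, pen down
RT 30: heading 0 -> 330
FD 4: (0,0) -> (3.464,-2) [heading=330, draw]
FD 1: (3.464,-2) -> (4.33,-2.5) [heading=330, draw]
BK 10: (4.33,-2.5) -> (-4.33,2.5) [heading=330, draw]
BK 4: (-4.33,2.5) -> (-7.794,4.5) [heading=330, draw]
RT 150: heading 330 -> 180
Final: pos=(-7.794,4.5), heading=180, 4 segment(s) drawn
Waypoints (5 total):
(0, 0)
(3.464, -2)
(4.33, -2.5)
(-4.33, 2.5)
(-7.794, 4.5)

Answer: (0, 0)
(3.464, -2)
(4.33, -2.5)
(-4.33, 2.5)
(-7.794, 4.5)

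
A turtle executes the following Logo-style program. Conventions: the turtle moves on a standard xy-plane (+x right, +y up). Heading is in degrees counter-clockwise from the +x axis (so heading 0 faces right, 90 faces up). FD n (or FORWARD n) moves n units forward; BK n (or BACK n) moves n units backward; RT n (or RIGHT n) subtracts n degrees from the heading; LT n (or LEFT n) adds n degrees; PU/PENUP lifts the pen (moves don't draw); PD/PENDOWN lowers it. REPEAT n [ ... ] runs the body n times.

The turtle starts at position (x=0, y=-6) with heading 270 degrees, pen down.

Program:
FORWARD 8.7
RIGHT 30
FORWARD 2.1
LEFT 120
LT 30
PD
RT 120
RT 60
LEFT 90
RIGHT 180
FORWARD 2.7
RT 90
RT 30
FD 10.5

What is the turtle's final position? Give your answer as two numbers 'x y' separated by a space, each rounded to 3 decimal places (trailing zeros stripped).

Answer: 8.1 -14.18

Derivation:
Executing turtle program step by step:
Start: pos=(0,-6), heading=270, pen down
FD 8.7: (0,-6) -> (0,-14.7) [heading=270, draw]
RT 30: heading 270 -> 240
FD 2.1: (0,-14.7) -> (-1.05,-16.519) [heading=240, draw]
LT 120: heading 240 -> 0
LT 30: heading 0 -> 30
PD: pen down
RT 120: heading 30 -> 270
RT 60: heading 270 -> 210
LT 90: heading 210 -> 300
RT 180: heading 300 -> 120
FD 2.7: (-1.05,-16.519) -> (-2.4,-14.18) [heading=120, draw]
RT 90: heading 120 -> 30
RT 30: heading 30 -> 0
FD 10.5: (-2.4,-14.18) -> (8.1,-14.18) [heading=0, draw]
Final: pos=(8.1,-14.18), heading=0, 4 segment(s) drawn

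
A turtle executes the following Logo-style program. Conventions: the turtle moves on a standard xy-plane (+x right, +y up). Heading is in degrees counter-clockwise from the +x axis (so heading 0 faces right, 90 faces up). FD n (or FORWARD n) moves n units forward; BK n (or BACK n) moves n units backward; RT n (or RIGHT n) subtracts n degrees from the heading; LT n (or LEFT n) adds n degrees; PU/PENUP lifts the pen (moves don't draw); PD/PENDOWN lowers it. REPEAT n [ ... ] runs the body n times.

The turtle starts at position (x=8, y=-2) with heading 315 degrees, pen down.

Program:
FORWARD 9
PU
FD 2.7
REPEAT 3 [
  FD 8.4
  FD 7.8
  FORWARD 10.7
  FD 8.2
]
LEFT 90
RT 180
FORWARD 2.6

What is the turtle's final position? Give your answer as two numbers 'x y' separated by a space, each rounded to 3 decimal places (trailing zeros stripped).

Executing turtle program step by step:
Start: pos=(8,-2), heading=315, pen down
FD 9: (8,-2) -> (14.364,-8.364) [heading=315, draw]
PU: pen up
FD 2.7: (14.364,-8.364) -> (16.273,-10.273) [heading=315, move]
REPEAT 3 [
  -- iteration 1/3 --
  FD 8.4: (16.273,-10.273) -> (22.213,-16.213) [heading=315, move]
  FD 7.8: (22.213,-16.213) -> (27.728,-21.728) [heading=315, move]
  FD 10.7: (27.728,-21.728) -> (35.294,-29.294) [heading=315, move]
  FD 8.2: (35.294,-29.294) -> (41.093,-35.093) [heading=315, move]
  -- iteration 2/3 --
  FD 8.4: (41.093,-35.093) -> (47.032,-41.032) [heading=315, move]
  FD 7.8: (47.032,-41.032) -> (52.548,-46.548) [heading=315, move]
  FD 10.7: (52.548,-46.548) -> (60.114,-54.114) [heading=315, move]
  FD 8.2: (60.114,-54.114) -> (65.912,-59.912) [heading=315, move]
  -- iteration 3/3 --
  FD 8.4: (65.912,-59.912) -> (71.852,-65.852) [heading=315, move]
  FD 7.8: (71.852,-65.852) -> (77.367,-71.367) [heading=315, move]
  FD 10.7: (77.367,-71.367) -> (84.933,-78.933) [heading=315, move]
  FD 8.2: (84.933,-78.933) -> (90.731,-84.731) [heading=315, move]
]
LT 90: heading 315 -> 45
RT 180: heading 45 -> 225
FD 2.6: (90.731,-84.731) -> (88.893,-86.57) [heading=225, move]
Final: pos=(88.893,-86.57), heading=225, 1 segment(s) drawn

Answer: 88.893 -86.57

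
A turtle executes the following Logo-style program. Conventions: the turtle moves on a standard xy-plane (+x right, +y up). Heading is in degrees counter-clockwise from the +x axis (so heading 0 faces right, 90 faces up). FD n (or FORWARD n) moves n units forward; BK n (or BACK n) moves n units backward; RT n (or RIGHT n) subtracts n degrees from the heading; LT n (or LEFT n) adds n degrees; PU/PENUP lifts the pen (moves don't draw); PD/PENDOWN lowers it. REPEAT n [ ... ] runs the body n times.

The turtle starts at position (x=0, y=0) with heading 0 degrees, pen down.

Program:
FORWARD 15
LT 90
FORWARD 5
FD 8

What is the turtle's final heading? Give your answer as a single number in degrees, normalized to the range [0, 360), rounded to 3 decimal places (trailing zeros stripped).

Executing turtle program step by step:
Start: pos=(0,0), heading=0, pen down
FD 15: (0,0) -> (15,0) [heading=0, draw]
LT 90: heading 0 -> 90
FD 5: (15,0) -> (15,5) [heading=90, draw]
FD 8: (15,5) -> (15,13) [heading=90, draw]
Final: pos=(15,13), heading=90, 3 segment(s) drawn

Answer: 90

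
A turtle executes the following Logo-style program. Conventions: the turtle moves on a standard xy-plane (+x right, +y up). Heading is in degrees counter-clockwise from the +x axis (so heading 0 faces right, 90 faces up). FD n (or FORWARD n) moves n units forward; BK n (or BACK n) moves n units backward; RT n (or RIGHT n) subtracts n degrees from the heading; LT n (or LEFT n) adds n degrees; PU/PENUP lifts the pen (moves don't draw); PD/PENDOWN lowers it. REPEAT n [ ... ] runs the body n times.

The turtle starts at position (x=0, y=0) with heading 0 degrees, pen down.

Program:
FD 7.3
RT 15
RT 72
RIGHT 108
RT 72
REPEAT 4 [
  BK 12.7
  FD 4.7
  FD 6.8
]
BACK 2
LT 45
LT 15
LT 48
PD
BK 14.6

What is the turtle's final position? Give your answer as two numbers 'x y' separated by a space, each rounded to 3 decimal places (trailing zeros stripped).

Answer: 21.286 -1.559

Derivation:
Executing turtle program step by step:
Start: pos=(0,0), heading=0, pen down
FD 7.3: (0,0) -> (7.3,0) [heading=0, draw]
RT 15: heading 0 -> 345
RT 72: heading 345 -> 273
RT 108: heading 273 -> 165
RT 72: heading 165 -> 93
REPEAT 4 [
  -- iteration 1/4 --
  BK 12.7: (7.3,0) -> (7.965,-12.683) [heading=93, draw]
  FD 4.7: (7.965,-12.683) -> (7.719,-7.989) [heading=93, draw]
  FD 6.8: (7.719,-7.989) -> (7.363,-1.198) [heading=93, draw]
  -- iteration 2/4 --
  BK 12.7: (7.363,-1.198) -> (8.027,-13.881) [heading=93, draw]
  FD 4.7: (8.027,-13.881) -> (7.781,-9.187) [heading=93, draw]
  FD 6.8: (7.781,-9.187) -> (7.426,-2.397) [heading=93, draw]
  -- iteration 3/4 --
  BK 12.7: (7.426,-2.397) -> (8.09,-15.079) [heading=93, draw]
  FD 4.7: (8.09,-15.079) -> (7.844,-10.386) [heading=93, draw]
  FD 6.8: (7.844,-10.386) -> (7.488,-3.595) [heading=93, draw]
  -- iteration 4/4 --
  BK 12.7: (7.488,-3.595) -> (8.153,-16.278) [heading=93, draw]
  FD 4.7: (8.153,-16.278) -> (7.907,-11.584) [heading=93, draw]
  FD 6.8: (7.907,-11.584) -> (7.551,-4.793) [heading=93, draw]
]
BK 2: (7.551,-4.793) -> (7.656,-6.791) [heading=93, draw]
LT 45: heading 93 -> 138
LT 15: heading 138 -> 153
LT 48: heading 153 -> 201
PD: pen down
BK 14.6: (7.656,-6.791) -> (21.286,-1.559) [heading=201, draw]
Final: pos=(21.286,-1.559), heading=201, 15 segment(s) drawn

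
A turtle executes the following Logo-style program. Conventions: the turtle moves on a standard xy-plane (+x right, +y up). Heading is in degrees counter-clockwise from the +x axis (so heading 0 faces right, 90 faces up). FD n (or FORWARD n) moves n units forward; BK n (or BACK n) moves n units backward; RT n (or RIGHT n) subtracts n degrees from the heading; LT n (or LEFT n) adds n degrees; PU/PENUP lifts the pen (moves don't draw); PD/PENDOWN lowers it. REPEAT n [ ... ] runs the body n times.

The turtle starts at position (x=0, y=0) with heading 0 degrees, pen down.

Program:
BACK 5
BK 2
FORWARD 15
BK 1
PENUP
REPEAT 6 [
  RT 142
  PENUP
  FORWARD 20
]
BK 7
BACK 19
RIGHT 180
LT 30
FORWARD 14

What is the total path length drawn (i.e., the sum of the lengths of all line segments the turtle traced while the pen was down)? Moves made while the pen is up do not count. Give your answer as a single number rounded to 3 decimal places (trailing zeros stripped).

Executing turtle program step by step:
Start: pos=(0,0), heading=0, pen down
BK 5: (0,0) -> (-5,0) [heading=0, draw]
BK 2: (-5,0) -> (-7,0) [heading=0, draw]
FD 15: (-7,0) -> (8,0) [heading=0, draw]
BK 1: (8,0) -> (7,0) [heading=0, draw]
PU: pen up
REPEAT 6 [
  -- iteration 1/6 --
  RT 142: heading 0 -> 218
  PU: pen up
  FD 20: (7,0) -> (-8.76,-12.313) [heading=218, move]
  -- iteration 2/6 --
  RT 142: heading 218 -> 76
  PU: pen up
  FD 20: (-8.76,-12.313) -> (-3.922,7.093) [heading=76, move]
  -- iteration 3/6 --
  RT 142: heading 76 -> 294
  PU: pen up
  FD 20: (-3.922,7.093) -> (4.213,-11.178) [heading=294, move]
  -- iteration 4/6 --
  RT 142: heading 294 -> 152
  PU: pen up
  FD 20: (4.213,-11.178) -> (-13.446,-1.789) [heading=152, move]
  -- iteration 5/6 --
  RT 142: heading 152 -> 10
  PU: pen up
  FD 20: (-13.446,-1.789) -> (6.25,1.684) [heading=10, move]
  -- iteration 6/6 --
  RT 142: heading 10 -> 228
  PU: pen up
  FD 20: (6.25,1.684) -> (-7.132,-13.179) [heading=228, move]
]
BK 7: (-7.132,-13.179) -> (-2.449,-7.977) [heading=228, move]
BK 19: (-2.449,-7.977) -> (10.265,6.143) [heading=228, move]
RT 180: heading 228 -> 48
LT 30: heading 48 -> 78
FD 14: (10.265,6.143) -> (13.176,19.837) [heading=78, move]
Final: pos=(13.176,19.837), heading=78, 4 segment(s) drawn

Segment lengths:
  seg 1: (0,0) -> (-5,0), length = 5
  seg 2: (-5,0) -> (-7,0), length = 2
  seg 3: (-7,0) -> (8,0), length = 15
  seg 4: (8,0) -> (7,0), length = 1
Total = 23

Answer: 23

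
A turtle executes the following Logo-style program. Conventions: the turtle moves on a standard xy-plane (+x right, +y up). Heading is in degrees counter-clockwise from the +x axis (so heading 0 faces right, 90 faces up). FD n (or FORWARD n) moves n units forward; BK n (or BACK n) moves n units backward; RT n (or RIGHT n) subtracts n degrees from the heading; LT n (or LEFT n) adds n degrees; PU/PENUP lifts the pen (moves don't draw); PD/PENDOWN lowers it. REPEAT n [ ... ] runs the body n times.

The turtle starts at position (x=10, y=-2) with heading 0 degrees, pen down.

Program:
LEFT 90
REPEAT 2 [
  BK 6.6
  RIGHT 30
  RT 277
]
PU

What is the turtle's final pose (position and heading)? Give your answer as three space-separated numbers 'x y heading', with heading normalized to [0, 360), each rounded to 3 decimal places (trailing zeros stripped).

Answer: 15.271 -12.572 196

Derivation:
Executing turtle program step by step:
Start: pos=(10,-2), heading=0, pen down
LT 90: heading 0 -> 90
REPEAT 2 [
  -- iteration 1/2 --
  BK 6.6: (10,-2) -> (10,-8.6) [heading=90, draw]
  RT 30: heading 90 -> 60
  RT 277: heading 60 -> 143
  -- iteration 2/2 --
  BK 6.6: (10,-8.6) -> (15.271,-12.572) [heading=143, draw]
  RT 30: heading 143 -> 113
  RT 277: heading 113 -> 196
]
PU: pen up
Final: pos=(15.271,-12.572), heading=196, 2 segment(s) drawn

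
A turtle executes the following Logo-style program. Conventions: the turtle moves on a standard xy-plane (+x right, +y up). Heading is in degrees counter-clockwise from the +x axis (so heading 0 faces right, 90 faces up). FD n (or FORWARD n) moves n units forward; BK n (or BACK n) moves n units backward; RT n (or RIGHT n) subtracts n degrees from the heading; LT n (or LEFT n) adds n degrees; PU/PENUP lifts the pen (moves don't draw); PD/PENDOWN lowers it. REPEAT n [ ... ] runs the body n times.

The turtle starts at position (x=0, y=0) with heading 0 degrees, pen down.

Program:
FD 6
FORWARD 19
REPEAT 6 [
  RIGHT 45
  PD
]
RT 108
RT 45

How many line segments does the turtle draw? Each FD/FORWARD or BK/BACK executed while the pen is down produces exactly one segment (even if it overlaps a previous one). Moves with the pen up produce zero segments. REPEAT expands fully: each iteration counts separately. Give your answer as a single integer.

Answer: 2

Derivation:
Executing turtle program step by step:
Start: pos=(0,0), heading=0, pen down
FD 6: (0,0) -> (6,0) [heading=0, draw]
FD 19: (6,0) -> (25,0) [heading=0, draw]
REPEAT 6 [
  -- iteration 1/6 --
  RT 45: heading 0 -> 315
  PD: pen down
  -- iteration 2/6 --
  RT 45: heading 315 -> 270
  PD: pen down
  -- iteration 3/6 --
  RT 45: heading 270 -> 225
  PD: pen down
  -- iteration 4/6 --
  RT 45: heading 225 -> 180
  PD: pen down
  -- iteration 5/6 --
  RT 45: heading 180 -> 135
  PD: pen down
  -- iteration 6/6 --
  RT 45: heading 135 -> 90
  PD: pen down
]
RT 108: heading 90 -> 342
RT 45: heading 342 -> 297
Final: pos=(25,0), heading=297, 2 segment(s) drawn
Segments drawn: 2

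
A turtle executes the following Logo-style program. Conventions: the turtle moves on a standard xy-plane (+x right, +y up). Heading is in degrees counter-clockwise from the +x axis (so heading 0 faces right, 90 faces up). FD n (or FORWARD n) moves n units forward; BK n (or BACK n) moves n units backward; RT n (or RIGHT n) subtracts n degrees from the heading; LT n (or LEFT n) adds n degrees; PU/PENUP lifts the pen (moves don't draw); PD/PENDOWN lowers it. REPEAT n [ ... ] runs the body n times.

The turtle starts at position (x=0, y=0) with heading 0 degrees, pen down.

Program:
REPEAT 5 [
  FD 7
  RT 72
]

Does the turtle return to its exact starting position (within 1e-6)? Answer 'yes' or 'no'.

Answer: yes

Derivation:
Executing turtle program step by step:
Start: pos=(0,0), heading=0, pen down
REPEAT 5 [
  -- iteration 1/5 --
  FD 7: (0,0) -> (7,0) [heading=0, draw]
  RT 72: heading 0 -> 288
  -- iteration 2/5 --
  FD 7: (7,0) -> (9.163,-6.657) [heading=288, draw]
  RT 72: heading 288 -> 216
  -- iteration 3/5 --
  FD 7: (9.163,-6.657) -> (3.5,-10.772) [heading=216, draw]
  RT 72: heading 216 -> 144
  -- iteration 4/5 --
  FD 7: (3.5,-10.772) -> (-2.163,-6.657) [heading=144, draw]
  RT 72: heading 144 -> 72
  -- iteration 5/5 --
  FD 7: (-2.163,-6.657) -> (0,0) [heading=72, draw]
  RT 72: heading 72 -> 0
]
Final: pos=(0,0), heading=0, 5 segment(s) drawn

Start position: (0, 0)
Final position: (0, 0)
Distance = 0; < 1e-6 -> CLOSED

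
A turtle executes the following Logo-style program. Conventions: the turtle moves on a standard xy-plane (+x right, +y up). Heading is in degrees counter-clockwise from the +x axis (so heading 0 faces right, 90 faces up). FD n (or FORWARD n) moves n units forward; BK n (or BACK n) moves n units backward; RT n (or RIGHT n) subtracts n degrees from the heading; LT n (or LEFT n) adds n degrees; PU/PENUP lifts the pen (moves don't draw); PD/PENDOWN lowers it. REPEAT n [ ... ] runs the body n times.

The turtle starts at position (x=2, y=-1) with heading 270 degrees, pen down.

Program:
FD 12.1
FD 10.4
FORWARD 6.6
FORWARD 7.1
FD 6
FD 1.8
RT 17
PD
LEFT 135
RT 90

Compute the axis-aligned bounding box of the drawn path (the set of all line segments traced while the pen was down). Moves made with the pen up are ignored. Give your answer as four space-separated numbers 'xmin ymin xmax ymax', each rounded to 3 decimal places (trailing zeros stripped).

Answer: 2 -45 2 -1

Derivation:
Executing turtle program step by step:
Start: pos=(2,-1), heading=270, pen down
FD 12.1: (2,-1) -> (2,-13.1) [heading=270, draw]
FD 10.4: (2,-13.1) -> (2,-23.5) [heading=270, draw]
FD 6.6: (2,-23.5) -> (2,-30.1) [heading=270, draw]
FD 7.1: (2,-30.1) -> (2,-37.2) [heading=270, draw]
FD 6: (2,-37.2) -> (2,-43.2) [heading=270, draw]
FD 1.8: (2,-43.2) -> (2,-45) [heading=270, draw]
RT 17: heading 270 -> 253
PD: pen down
LT 135: heading 253 -> 28
RT 90: heading 28 -> 298
Final: pos=(2,-45), heading=298, 6 segment(s) drawn

Segment endpoints: x in {2, 2, 2, 2, 2, 2, 2}, y in {-45, -43.2, -37.2, -30.1, -23.5, -13.1, -1}
xmin=2, ymin=-45, xmax=2, ymax=-1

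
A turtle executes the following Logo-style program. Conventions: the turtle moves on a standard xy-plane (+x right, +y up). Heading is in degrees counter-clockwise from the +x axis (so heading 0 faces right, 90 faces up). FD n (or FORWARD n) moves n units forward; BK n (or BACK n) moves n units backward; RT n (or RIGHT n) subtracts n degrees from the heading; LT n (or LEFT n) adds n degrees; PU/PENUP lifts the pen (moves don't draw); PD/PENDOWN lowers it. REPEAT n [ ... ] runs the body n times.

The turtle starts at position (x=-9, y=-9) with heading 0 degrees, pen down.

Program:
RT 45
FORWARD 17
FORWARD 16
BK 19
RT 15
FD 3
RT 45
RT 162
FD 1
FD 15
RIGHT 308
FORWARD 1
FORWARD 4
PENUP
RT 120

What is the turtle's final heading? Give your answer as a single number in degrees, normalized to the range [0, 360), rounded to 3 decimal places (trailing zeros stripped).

Executing turtle program step by step:
Start: pos=(-9,-9), heading=0, pen down
RT 45: heading 0 -> 315
FD 17: (-9,-9) -> (3.021,-21.021) [heading=315, draw]
FD 16: (3.021,-21.021) -> (14.335,-32.335) [heading=315, draw]
BK 19: (14.335,-32.335) -> (0.899,-18.899) [heading=315, draw]
RT 15: heading 315 -> 300
FD 3: (0.899,-18.899) -> (2.399,-21.498) [heading=300, draw]
RT 45: heading 300 -> 255
RT 162: heading 255 -> 93
FD 1: (2.399,-21.498) -> (2.347,-20.499) [heading=93, draw]
FD 15: (2.347,-20.499) -> (1.562,-5.519) [heading=93, draw]
RT 308: heading 93 -> 145
FD 1: (1.562,-5.519) -> (0.743,-4.946) [heading=145, draw]
FD 4: (0.743,-4.946) -> (-2.534,-2.652) [heading=145, draw]
PU: pen up
RT 120: heading 145 -> 25
Final: pos=(-2.534,-2.652), heading=25, 8 segment(s) drawn

Answer: 25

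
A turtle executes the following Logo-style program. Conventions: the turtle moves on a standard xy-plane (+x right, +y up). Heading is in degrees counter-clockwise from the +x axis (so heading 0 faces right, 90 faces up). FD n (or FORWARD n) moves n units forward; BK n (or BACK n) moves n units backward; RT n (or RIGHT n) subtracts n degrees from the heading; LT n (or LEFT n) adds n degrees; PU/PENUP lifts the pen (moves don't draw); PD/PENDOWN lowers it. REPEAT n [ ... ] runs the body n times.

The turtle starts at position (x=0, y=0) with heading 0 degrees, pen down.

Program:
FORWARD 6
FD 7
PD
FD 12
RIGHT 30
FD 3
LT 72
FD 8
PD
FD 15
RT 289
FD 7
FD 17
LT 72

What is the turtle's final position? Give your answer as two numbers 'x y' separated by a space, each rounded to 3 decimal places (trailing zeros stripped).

Executing turtle program step by step:
Start: pos=(0,0), heading=0, pen down
FD 6: (0,0) -> (6,0) [heading=0, draw]
FD 7: (6,0) -> (13,0) [heading=0, draw]
PD: pen down
FD 12: (13,0) -> (25,0) [heading=0, draw]
RT 30: heading 0 -> 330
FD 3: (25,0) -> (27.598,-1.5) [heading=330, draw]
LT 72: heading 330 -> 42
FD 8: (27.598,-1.5) -> (33.543,3.853) [heading=42, draw]
PD: pen down
FD 15: (33.543,3.853) -> (44.69,13.89) [heading=42, draw]
RT 289: heading 42 -> 113
FD 7: (44.69,13.89) -> (41.955,20.334) [heading=113, draw]
FD 17: (41.955,20.334) -> (35.313,35.982) [heading=113, draw]
LT 72: heading 113 -> 185
Final: pos=(35.313,35.982), heading=185, 8 segment(s) drawn

Answer: 35.313 35.982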